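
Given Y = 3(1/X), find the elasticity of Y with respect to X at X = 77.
Elasticity = -1

Elasticity = (dY/dX) · (X/Y)

dY/dX = -3/X²
At X = 77: dY/dX = -3/5929, Y = 3/77

Elasticity = (-3/5929) · (77 / (3/77)) = -1

Interpretation: for a small percentage change in X, the percentage change in Y is approximately -1.00 times as large.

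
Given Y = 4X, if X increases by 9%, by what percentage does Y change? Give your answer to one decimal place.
9.0%

For Y = 4X:
If X → X(1 + 0.09)
Then Y → Y · (1 + 0.09)^1
     = Y · 1.0900

Percentage change = ((1 + 0.09)^1 − 1) × 100% = 9.0%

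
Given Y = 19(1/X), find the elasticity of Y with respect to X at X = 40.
Elasticity = -1

Elasticity = (dY/dX) · (X/Y)

dY/dX = -19/X²
At X = 40: dY/dX = -19/1600, Y = 19/40

Elasticity = (-19/1600) · (40 / (19/40)) = -1

Interpretation: for a small percentage change in X, the percentage change in Y is approximately -1.00 times as large.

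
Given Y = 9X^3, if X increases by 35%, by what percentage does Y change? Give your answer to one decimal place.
146.0%

For Y = 9X^3:
If X → X(1 + 0.35)
Then Y → Y · (1 + 0.35)^3
     ≈ Y · 2.4604

Percentage change = ((1 + 0.35)^3 − 1) × 100% ≈ 146.0%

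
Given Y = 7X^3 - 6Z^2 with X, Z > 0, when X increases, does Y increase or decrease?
Y increases

Taking the partial derivative:
∂Y/∂X = 21X^2

∂Y/∂X = 21X^2 > 0 (assuming positive values)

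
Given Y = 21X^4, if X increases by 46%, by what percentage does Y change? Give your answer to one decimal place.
354.4%

For Y = 21X^4:
If X → X(1 + 0.46)
Then Y → Y · (1 + 0.46)^4
     ≈ Y · 4.5437

Percentage change = ((1 + 0.46)^4 − 1) × 100% ≈ 354.4%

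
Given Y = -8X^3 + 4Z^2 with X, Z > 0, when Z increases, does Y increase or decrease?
Y increases

Taking the partial derivative:
∂Y/∂Z = 8Z

∂Y/∂Z = 8Z > 0 (assuming positive values)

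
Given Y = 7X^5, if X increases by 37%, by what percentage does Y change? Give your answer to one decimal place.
382.6%

For Y = 7X^5:
If X → X(1 + 0.37)
Then Y → Y · (1 + 0.37)^5
     ≈ Y · 4.8262

Percentage change = ((1 + 0.37)^5 − 1) × 100% ≈ 382.6%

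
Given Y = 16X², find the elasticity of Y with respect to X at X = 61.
Elasticity = 2

Elasticity = (dY/dX) · (X/Y)

dY/dX = 32·X
At X = 61: dY/dX = 1952, Y = 59536

Elasticity = 1952 · (61 / 59536) = 2

Interpretation: for a small percentage change in X, the percentage change in Y is approximately 2.00 times as large.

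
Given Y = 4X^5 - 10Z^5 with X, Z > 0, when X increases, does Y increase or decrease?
Y increases

Taking the partial derivative:
∂Y/∂X = 20X^4

∂Y/∂X = 20X^4 > 0 (assuming positive values)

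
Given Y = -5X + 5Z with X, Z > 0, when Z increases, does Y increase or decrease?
Y increases

Taking the partial derivative:
∂Y/∂Z = 5

∂Y/∂Z = 5 > 0 (assuming positive values)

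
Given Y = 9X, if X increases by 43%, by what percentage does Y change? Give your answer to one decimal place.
43.0%

For Y = 9X:
If X → X(1 + 0.43)
Then Y → Y · (1 + 0.43)^1
     = Y · 1.4300

Percentage change = ((1 + 0.43)^1 − 1) × 100% = 43.0%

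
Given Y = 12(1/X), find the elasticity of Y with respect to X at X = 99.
Elasticity = -1

Elasticity = (dY/dX) · (X/Y)

dY/dX = -12/X²
At X = 99: dY/dX = -4/3267, Y = 4/33

Elasticity = (-4/3267) · (99 / (4/33)) = -1

Interpretation: for a small percentage change in X, the percentage change in Y is approximately -1.00 times as large.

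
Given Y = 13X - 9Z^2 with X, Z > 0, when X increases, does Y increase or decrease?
Y increases

Taking the partial derivative:
∂Y/∂X = 13

∂Y/∂X = 13 > 0 (assuming positive values)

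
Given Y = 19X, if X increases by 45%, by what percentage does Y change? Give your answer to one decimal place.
45.0%

For Y = 19X:
If X → X(1 + 0.45)
Then Y → Y · (1 + 0.45)^1
     = Y · 1.4500

Percentage change = ((1 + 0.45)^1 − 1) × 100% = 45.0%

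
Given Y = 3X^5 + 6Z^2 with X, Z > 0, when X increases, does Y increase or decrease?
Y increases

Taking the partial derivative:
∂Y/∂X = 15X^4

∂Y/∂X = 15X^4 > 0 (assuming positive values)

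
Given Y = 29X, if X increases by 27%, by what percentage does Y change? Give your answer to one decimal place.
27.0%

For Y = 29X:
If X → X(1 + 0.27)
Then Y → Y · (1 + 0.27)^1
     = Y · 1.2700

Percentage change = ((1 + 0.27)^1 − 1) × 100% = 27.0%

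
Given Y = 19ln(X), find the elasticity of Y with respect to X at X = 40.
Elasticity = 1/ln(40) ≈ 0.2711

Elasticity = (dY/dX) · (X/Y)

dY/dX = 19/X
At X = 40: dY/dX = 19/40, Y = 19·ln(40)

Elasticity = (19/40) · (40 / (19·ln(40))) = 1/ln(40) ≈ 0.2711

Interpretation: for a small percentage change in X, the percentage change in Y is approximately 0.27 times as large.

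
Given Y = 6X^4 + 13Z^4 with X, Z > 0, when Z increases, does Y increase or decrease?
Y increases

Taking the partial derivative:
∂Y/∂Z = 52Z^3

∂Y/∂Z = 52Z^3 > 0 (assuming positive values)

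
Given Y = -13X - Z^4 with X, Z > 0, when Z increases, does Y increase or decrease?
Y decreases

Taking the partial derivative:
∂Y/∂Z = -4Z^3

∂Y/∂Z = -4Z^3 < 0 (assuming positive values)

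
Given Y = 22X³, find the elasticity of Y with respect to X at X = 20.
Elasticity = 3

Elasticity = (dY/dX) · (X/Y)

dY/dX = 66·X²
At X = 20: dY/dX = 26400, Y = 176000

Elasticity = 26400 · (20 / 176000) = 3

Interpretation: for a small percentage change in X, the percentage change in Y is approximately 3.00 times as large.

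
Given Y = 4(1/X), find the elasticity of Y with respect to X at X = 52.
Elasticity = -1

Elasticity = (dY/dX) · (X/Y)

dY/dX = -4/X²
At X = 52: dY/dX = -1/676, Y = 1/13

Elasticity = (-1/676) · (52 / (1/13)) = -1

Interpretation: for a small percentage change in X, the percentage change in Y is approximately -1.00 times as large.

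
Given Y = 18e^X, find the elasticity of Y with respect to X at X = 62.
Elasticity = 62

Elasticity = (dY/dX) · (X/Y)

dY/dX = 18·e^X
At X = 62: dY/dX = 18·e^62, Y = 18·e^62

Elasticity = (18·e^62) · (62 / (18·e^62)) = 62

Interpretation: for a small percentage change in X, the percentage change in Y is approximately 62.00 times as large.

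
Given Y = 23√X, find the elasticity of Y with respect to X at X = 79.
Elasticity = 1/2

Elasticity = (dY/dX) · (X/Y)

dY/dX = 23/(2·√X)
At X = 79: dY/dX = 23·√79/158, Y = 23·√79

Elasticity = (23·√79/158) · (79 / (23·√79)) = 1/2

Interpretation: for a small percentage change in X, the percentage change in Y is approximately 0.50 times as large.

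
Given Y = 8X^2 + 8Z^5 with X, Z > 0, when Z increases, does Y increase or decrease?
Y increases

Taking the partial derivative:
∂Y/∂Z = 40Z^4

∂Y/∂Z = 40Z^4 > 0 (assuming positive values)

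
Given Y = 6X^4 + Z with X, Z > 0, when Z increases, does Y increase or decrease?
Y increases

Taking the partial derivative:
∂Y/∂Z = 1

∂Y/∂Z = 1 > 0 (assuming positive values)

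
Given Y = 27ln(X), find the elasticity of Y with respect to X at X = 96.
Elasticity = 1/ln(96) ≈ 0.2191

Elasticity = (dY/dX) · (X/Y)

dY/dX = 27/X
At X = 96: dY/dX = 9/32, Y = 27·ln(96)

Elasticity = (9/32) · (96 / (27·ln(96))) = 1/ln(96) ≈ 0.2191

Interpretation: for a small percentage change in X, the percentage change in Y is approximately 0.22 times as large.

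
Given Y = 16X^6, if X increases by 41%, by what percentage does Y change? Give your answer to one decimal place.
685.8%

For Y = 16X^6:
If X → X(1 + 0.41)
Then Y → Y · (1 + 0.41)^6
     ≈ Y · 7.8580

Percentage change = ((1 + 0.41)^6 − 1) × 100% ≈ 685.8%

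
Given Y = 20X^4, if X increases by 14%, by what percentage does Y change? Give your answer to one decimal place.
68.9%

For Y = 20X^4:
If X → X(1 + 0.14)
Then Y → Y · (1 + 0.14)^4
     ≈ Y · 1.6890

Percentage change = ((1 + 0.14)^4 − 1) × 100% ≈ 68.9%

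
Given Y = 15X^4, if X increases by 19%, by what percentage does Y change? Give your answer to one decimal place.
100.5%

For Y = 15X^4:
If X → X(1 + 0.19)
Then Y → Y · (1 + 0.19)^4
     ≈ Y · 2.0053

Percentage change = ((1 + 0.19)^4 − 1) × 100% ≈ 100.5%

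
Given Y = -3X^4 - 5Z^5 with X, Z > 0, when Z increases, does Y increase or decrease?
Y decreases

Taking the partial derivative:
∂Y/∂Z = -25Z^4

∂Y/∂Z = -25Z^4 < 0 (assuming positive values)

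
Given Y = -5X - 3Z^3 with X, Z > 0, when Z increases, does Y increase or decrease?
Y decreases

Taking the partial derivative:
∂Y/∂Z = -9Z^2

∂Y/∂Z = -9Z^2 < 0 (assuming positive values)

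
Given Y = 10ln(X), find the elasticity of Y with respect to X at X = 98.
Elasticity = 1/ln(98) ≈ 0.2181

Elasticity = (dY/dX) · (X/Y)

dY/dX = 10/X
At X = 98: dY/dX = 5/49, Y = 10·ln(98)

Elasticity = (5/49) · (98 / (10·ln(98))) = 1/ln(98) ≈ 0.2181

Interpretation: for a small percentage change in X, the percentage change in Y is approximately 0.22 times as large.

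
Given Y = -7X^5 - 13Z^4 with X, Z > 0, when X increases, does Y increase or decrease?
Y decreases

Taking the partial derivative:
∂Y/∂X = -35X^4

∂Y/∂X = -35X^4 < 0 (assuming positive values)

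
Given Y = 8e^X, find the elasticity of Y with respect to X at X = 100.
Elasticity = 100

Elasticity = (dY/dX) · (X/Y)

dY/dX = 8·e^X
At X = 100: dY/dX = 8·e^100, Y = 8·e^100

Elasticity = (8·e^100) · (100 / (8·e^100)) = 100

Interpretation: for a small percentage change in X, the percentage change in Y is approximately 100.00 times as large.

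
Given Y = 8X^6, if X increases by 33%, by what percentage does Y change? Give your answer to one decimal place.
453.5%

For Y = 8X^6:
If X → X(1 + 0.33)
Then Y → Y · (1 + 0.33)^6
     ≈ Y · 5.5349

Percentage change = ((1 + 0.33)^6 − 1) × 100% ≈ 453.5%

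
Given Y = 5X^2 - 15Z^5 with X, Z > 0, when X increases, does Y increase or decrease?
Y increases

Taking the partial derivative:
∂Y/∂X = 10X

∂Y/∂X = 10X > 0 (assuming positive values)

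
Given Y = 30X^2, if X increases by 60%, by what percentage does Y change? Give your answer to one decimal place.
156.0%

For Y = 30X^2:
If X → X(1 + 0.6)
Then Y → Y · (1 + 0.6)^2
     = Y · 2.5600

Percentage change = ((1 + 0.6)^2 − 1) × 100% = 156.0%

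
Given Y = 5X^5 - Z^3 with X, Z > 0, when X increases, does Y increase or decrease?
Y increases

Taking the partial derivative:
∂Y/∂X = 25X^4

∂Y/∂X = 25X^4 > 0 (assuming positive values)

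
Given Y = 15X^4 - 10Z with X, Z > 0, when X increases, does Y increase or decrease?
Y increases

Taking the partial derivative:
∂Y/∂X = 60X^3

∂Y/∂X = 60X^3 > 0 (assuming positive values)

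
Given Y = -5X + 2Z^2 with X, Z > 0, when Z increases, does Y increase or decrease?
Y increases

Taking the partial derivative:
∂Y/∂Z = 4Z

∂Y/∂Z = 4Z > 0 (assuming positive values)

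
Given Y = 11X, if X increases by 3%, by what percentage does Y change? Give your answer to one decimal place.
3.0%

For Y = 11X:
If X → X(1 + 0.03)
Then Y → Y · (1 + 0.03)^1
     = Y · 1.0300

Percentage change = ((1 + 0.03)^1 − 1) × 100% = 3.0%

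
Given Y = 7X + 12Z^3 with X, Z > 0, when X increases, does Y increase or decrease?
Y increases

Taking the partial derivative:
∂Y/∂X = 7

∂Y/∂X = 7 > 0 (assuming positive values)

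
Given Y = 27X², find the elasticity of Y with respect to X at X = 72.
Elasticity = 2

Elasticity = (dY/dX) · (X/Y)

dY/dX = 54·X
At X = 72: dY/dX = 3888, Y = 139968

Elasticity = 3888 · (72 / 139968) = 2

Interpretation: for a small percentage change in X, the percentage change in Y is approximately 2.00 times as large.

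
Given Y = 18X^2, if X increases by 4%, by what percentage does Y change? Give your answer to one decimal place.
8.2%

For Y = 18X^2:
If X → X(1 + 0.04)
Then Y → Y · (1 + 0.04)^2
     = Y · 1.0816

Percentage change = ((1 + 0.04)^2 − 1) × 100% ≈ 8.2%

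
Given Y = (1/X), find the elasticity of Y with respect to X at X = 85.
Elasticity = -1

Elasticity = (dY/dX) · (X/Y)

dY/dX = -1/X²
At X = 85: dY/dX = -1/7225, Y = 1/85

Elasticity = (-1/7225) · (85 / (1/85)) = -1

Interpretation: for a small percentage change in X, the percentage change in Y is approximately -1.00 times as large.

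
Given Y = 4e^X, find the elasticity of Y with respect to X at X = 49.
Elasticity = 49

Elasticity = (dY/dX) · (X/Y)

dY/dX = 4·e^X
At X = 49: dY/dX = 4·e^49, Y = 4·e^49

Elasticity = (4·e^49) · (49 / (4·e^49)) = 49

Interpretation: for a small percentage change in X, the percentage change in Y is approximately 49.00 times as large.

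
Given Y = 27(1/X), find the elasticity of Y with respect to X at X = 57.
Elasticity = -1

Elasticity = (dY/dX) · (X/Y)

dY/dX = -27/X²
At X = 57: dY/dX = -3/361, Y = 9/19

Elasticity = (-3/361) · (57 / (9/19)) = -1

Interpretation: for a small percentage change in X, the percentage change in Y is approximately -1.00 times as large.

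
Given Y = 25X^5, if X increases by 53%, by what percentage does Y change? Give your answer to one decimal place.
738.4%

For Y = 25X^5:
If X → X(1 + 0.53)
Then Y → Y · (1 + 0.53)^5
     ≈ Y · 8.3841

Percentage change = ((1 + 0.53)^5 − 1) × 100% ≈ 738.4%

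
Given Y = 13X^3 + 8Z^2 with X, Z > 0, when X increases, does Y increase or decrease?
Y increases

Taking the partial derivative:
∂Y/∂X = 39X^2

∂Y/∂X = 39X^2 > 0 (assuming positive values)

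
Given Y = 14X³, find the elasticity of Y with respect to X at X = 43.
Elasticity = 3

Elasticity = (dY/dX) · (X/Y)

dY/dX = 42·X²
At X = 43: dY/dX = 77658, Y = 1113098

Elasticity = 77658 · (43 / 1113098) = 3

Interpretation: for a small percentage change in X, the percentage change in Y is approximately 3.00 times as large.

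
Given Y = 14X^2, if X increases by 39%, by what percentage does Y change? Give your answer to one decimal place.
93.2%

For Y = 14X^2:
If X → X(1 + 0.39)
Then Y → Y · (1 + 0.39)^2
     = Y · 1.9321

Percentage change = ((1 + 0.39)^2 − 1) × 100% ≈ 93.2%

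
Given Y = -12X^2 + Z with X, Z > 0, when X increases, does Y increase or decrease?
Y decreases

Taking the partial derivative:
∂Y/∂X = -24X

∂Y/∂X = -24X < 0 (assuming positive values)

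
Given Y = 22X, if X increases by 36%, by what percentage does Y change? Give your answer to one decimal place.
36.0%

For Y = 22X:
If X → X(1 + 0.36)
Then Y → Y · (1 + 0.36)^1
     = Y · 1.3600

Percentage change = ((1 + 0.36)^1 − 1) × 100% = 36.0%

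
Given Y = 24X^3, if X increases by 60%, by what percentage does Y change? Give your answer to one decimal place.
309.6%

For Y = 24X^3:
If X → X(1 + 0.6)
Then Y → Y · (1 + 0.6)^3
     = Y · 4.0960

Percentage change = ((1 + 0.6)^3 − 1) × 100% = 309.6%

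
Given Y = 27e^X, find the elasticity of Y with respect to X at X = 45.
Elasticity = 45

Elasticity = (dY/dX) · (X/Y)

dY/dX = 27·e^X
At X = 45: dY/dX = 27·e^45, Y = 27·e^45

Elasticity = (27·e^45) · (45 / (27·e^45)) = 45

Interpretation: for a small percentage change in X, the percentage change in Y is approximately 45.00 times as large.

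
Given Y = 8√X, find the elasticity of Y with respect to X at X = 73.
Elasticity = 1/2

Elasticity = (dY/dX) · (X/Y)

dY/dX = 4/√X
At X = 73: dY/dX = 4·√73/73, Y = 8·√73

Elasticity = (4·√73/73) · (73 / (8·√73)) = 1/2

Interpretation: for a small percentage change in X, the percentage change in Y is approximately 0.50 times as large.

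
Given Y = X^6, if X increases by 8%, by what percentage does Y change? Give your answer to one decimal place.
58.7%

For Y = X^6:
If X → X(1 + 0.08)
Then Y → Y · (1 + 0.08)^6
     ≈ Y · 1.5869

Percentage change = ((1 + 0.08)^6 − 1) × 100% ≈ 58.7%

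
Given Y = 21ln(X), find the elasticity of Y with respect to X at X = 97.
Elasticity = 1/ln(97) ≈ 0.2186

Elasticity = (dY/dX) · (X/Y)

dY/dX = 21/X
At X = 97: dY/dX = 21/97, Y = 21·ln(97)

Elasticity = (21/97) · (97 / (21·ln(97))) = 1/ln(97) ≈ 0.2186

Interpretation: for a small percentage change in X, the percentage change in Y is approximately 0.22 times as large.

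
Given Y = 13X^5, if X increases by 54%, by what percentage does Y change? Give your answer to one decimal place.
766.2%

For Y = 13X^5:
If X → X(1 + 0.54)
Then Y → Y · (1 + 0.54)^5
     ≈ Y · 8.6617

Percentage change = ((1 + 0.54)^5 − 1) × 100% ≈ 766.2%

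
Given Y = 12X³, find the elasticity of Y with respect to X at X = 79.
Elasticity = 3

Elasticity = (dY/dX) · (X/Y)

dY/dX = 36·X²
At X = 79: dY/dX = 224676, Y = 5916468

Elasticity = 224676 · (79 / 5916468) = 3

Interpretation: for a small percentage change in X, the percentage change in Y is approximately 3.00 times as large.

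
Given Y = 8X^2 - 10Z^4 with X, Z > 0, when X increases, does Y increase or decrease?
Y increases

Taking the partial derivative:
∂Y/∂X = 16X

∂Y/∂X = 16X > 0 (assuming positive values)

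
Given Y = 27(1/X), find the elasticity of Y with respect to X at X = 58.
Elasticity = -1

Elasticity = (dY/dX) · (X/Y)

dY/dX = -27/X²
At X = 58: dY/dX = -27/3364, Y = 27/58

Elasticity = (-27/3364) · (58 / (27/58)) = -1

Interpretation: for a small percentage change in X, the percentage change in Y is approximately -1.00 times as large.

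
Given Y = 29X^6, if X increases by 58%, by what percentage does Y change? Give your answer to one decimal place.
1455.8%

For Y = 29X^6:
If X → X(1 + 0.58)
Then Y → Y · (1 + 0.58)^6
     ≈ Y · 15.5576

Percentage change = ((1 + 0.58)^6 − 1) × 100% ≈ 1455.8%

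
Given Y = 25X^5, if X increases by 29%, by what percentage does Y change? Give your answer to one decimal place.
257.2%

For Y = 25X^5:
If X → X(1 + 0.29)
Then Y → Y · (1 + 0.29)^5
     ≈ Y · 3.5723

Percentage change = ((1 + 0.29)^5 − 1) × 100% ≈ 257.2%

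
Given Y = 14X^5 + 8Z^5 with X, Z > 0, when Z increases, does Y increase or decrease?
Y increases

Taking the partial derivative:
∂Y/∂Z = 40Z^4

∂Y/∂Z = 40Z^4 > 0 (assuming positive values)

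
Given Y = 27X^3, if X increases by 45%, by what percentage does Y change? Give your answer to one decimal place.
204.9%

For Y = 27X^3:
If X → X(1 + 0.45)
Then Y → Y · (1 + 0.45)^3
     ≈ Y · 3.0486

Percentage change = ((1 + 0.45)^3 − 1) × 100% ≈ 204.9%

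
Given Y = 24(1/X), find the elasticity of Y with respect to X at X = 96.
Elasticity = -1

Elasticity = (dY/dX) · (X/Y)

dY/dX = -24/X²
At X = 96: dY/dX = -1/384, Y = 1/4

Elasticity = (-1/384) · (96 / (1/4)) = -1

Interpretation: for a small percentage change in X, the percentage change in Y is approximately -1.00 times as large.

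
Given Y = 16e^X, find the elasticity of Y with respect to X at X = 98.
Elasticity = 98

Elasticity = (dY/dX) · (X/Y)

dY/dX = 16·e^X
At X = 98: dY/dX = 16·e^98, Y = 16·e^98

Elasticity = (16·e^98) · (98 / (16·e^98)) = 98

Interpretation: for a small percentage change in X, the percentage change in Y is approximately 98.00 times as large.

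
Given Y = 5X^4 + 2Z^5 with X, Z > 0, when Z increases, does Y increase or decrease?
Y increases

Taking the partial derivative:
∂Y/∂Z = 10Z^4

∂Y/∂Z = 10Z^4 > 0 (assuming positive values)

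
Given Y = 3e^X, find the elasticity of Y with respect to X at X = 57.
Elasticity = 57

Elasticity = (dY/dX) · (X/Y)

dY/dX = 3·e^X
At X = 57: dY/dX = 3·e^57, Y = 3·e^57

Elasticity = (3·e^57) · (57 / (3·e^57)) = 57

Interpretation: for a small percentage change in X, the percentage change in Y is approximately 57.00 times as large.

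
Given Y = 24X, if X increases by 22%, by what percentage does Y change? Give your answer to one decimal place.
22.0%

For Y = 24X:
If X → X(1 + 0.22)
Then Y → Y · (1 + 0.22)^1
     = Y · 1.2200

Percentage change = ((1 + 0.22)^1 − 1) × 100% = 22.0%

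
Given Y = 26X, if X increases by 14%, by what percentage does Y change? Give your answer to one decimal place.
14.0%

For Y = 26X:
If X → X(1 + 0.14)
Then Y → Y · (1 + 0.14)^1
     = Y · 1.1400

Percentage change = ((1 + 0.14)^1 − 1) × 100% = 14.0%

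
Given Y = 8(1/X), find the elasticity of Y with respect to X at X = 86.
Elasticity = -1

Elasticity = (dY/dX) · (X/Y)

dY/dX = -8/X²
At X = 86: dY/dX = -2/1849, Y = 4/43

Elasticity = (-2/1849) · (86 / (4/43)) = -1

Interpretation: for a small percentage change in X, the percentage change in Y is approximately -1.00 times as large.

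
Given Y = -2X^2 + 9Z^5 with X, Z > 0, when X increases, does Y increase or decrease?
Y decreases

Taking the partial derivative:
∂Y/∂X = -4X

∂Y/∂X = -4X < 0 (assuming positive values)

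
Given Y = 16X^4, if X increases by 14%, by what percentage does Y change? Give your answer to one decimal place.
68.9%

For Y = 16X^4:
If X → X(1 + 0.14)
Then Y → Y · (1 + 0.14)^4
     ≈ Y · 1.6890

Percentage change = ((1 + 0.14)^4 − 1) × 100% ≈ 68.9%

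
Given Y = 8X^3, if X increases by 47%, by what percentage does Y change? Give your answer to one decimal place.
217.7%

For Y = 8X^3:
If X → X(1 + 0.47)
Then Y → Y · (1 + 0.47)^3
     ≈ Y · 3.1765

Percentage change = ((1 + 0.47)^3 − 1) × 100% ≈ 217.7%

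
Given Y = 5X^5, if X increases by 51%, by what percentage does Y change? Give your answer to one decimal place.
685.0%

For Y = 5X^5:
If X → X(1 + 0.51)
Then Y → Y · (1 + 0.51)^5
     ≈ Y · 7.8503

Percentage change = ((1 + 0.51)^5 − 1) × 100% ≈ 685.0%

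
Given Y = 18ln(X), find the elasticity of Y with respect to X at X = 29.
Elasticity = 1/ln(29) ≈ 0.2970

Elasticity = (dY/dX) · (X/Y)

dY/dX = 18/X
At X = 29: dY/dX = 18/29, Y = 18·ln(29)

Elasticity = (18/29) · (29 / (18·ln(29))) = 1/ln(29) ≈ 0.2970

Interpretation: for a small percentage change in X, the percentage change in Y is approximately 0.30 times as large.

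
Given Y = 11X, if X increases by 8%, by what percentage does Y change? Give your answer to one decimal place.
8.0%

For Y = 11X:
If X → X(1 + 0.08)
Then Y → Y · (1 + 0.08)^1
     = Y · 1.0800

Percentage change = ((1 + 0.08)^1 − 1) × 100% = 8.0%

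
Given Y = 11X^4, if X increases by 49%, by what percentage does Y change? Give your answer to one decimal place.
392.9%

For Y = 11X^4:
If X → X(1 + 0.49)
Then Y → Y · (1 + 0.49)^4
     ≈ Y · 4.9288

Percentage change = ((1 + 0.49)^4 − 1) × 100% ≈ 392.9%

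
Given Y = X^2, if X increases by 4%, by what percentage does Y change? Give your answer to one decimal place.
8.2%

For Y = X^2:
If X → X(1 + 0.04)
Then Y → Y · (1 + 0.04)^2
     = Y · 1.0816

Percentage change = ((1 + 0.04)^2 − 1) × 100% ≈ 8.2%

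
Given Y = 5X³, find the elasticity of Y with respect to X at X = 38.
Elasticity = 3

Elasticity = (dY/dX) · (X/Y)

dY/dX = 15·X²
At X = 38: dY/dX = 21660, Y = 274360

Elasticity = 21660 · (38 / 274360) = 3

Interpretation: for a small percentage change in X, the percentage change in Y is approximately 3.00 times as large.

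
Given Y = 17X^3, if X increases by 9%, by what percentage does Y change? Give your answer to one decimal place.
29.5%

For Y = 17X^3:
If X → X(1 + 0.09)
Then Y → Y · (1 + 0.09)^3
     ≈ Y · 1.2950

Percentage change = ((1 + 0.09)^3 − 1) × 100% ≈ 29.5%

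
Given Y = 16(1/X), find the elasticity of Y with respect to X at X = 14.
Elasticity = -1

Elasticity = (dY/dX) · (X/Y)

dY/dX = -16/X²
At X = 14: dY/dX = -4/49, Y = 8/7

Elasticity = (-4/49) · (14 / (8/7)) = -1

Interpretation: for a small percentage change in X, the percentage change in Y is approximately -1.00 times as large.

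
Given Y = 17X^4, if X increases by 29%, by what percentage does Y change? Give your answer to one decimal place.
176.9%

For Y = 17X^4:
If X → X(1 + 0.29)
Then Y → Y · (1 + 0.29)^4
     ≈ Y · 2.7692

Percentage change = ((1 + 0.29)^4 − 1) × 100% ≈ 176.9%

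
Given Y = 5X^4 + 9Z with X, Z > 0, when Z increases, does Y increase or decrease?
Y increases

Taking the partial derivative:
∂Y/∂Z = 9

∂Y/∂Z = 9 > 0 (assuming positive values)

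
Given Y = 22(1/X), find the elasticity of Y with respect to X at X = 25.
Elasticity = -1

Elasticity = (dY/dX) · (X/Y)

dY/dX = -22/X²
At X = 25: dY/dX = -22/625, Y = 22/25

Elasticity = (-22/625) · (25 / (22/25)) = -1

Interpretation: for a small percentage change in X, the percentage change in Y is approximately -1.00 times as large.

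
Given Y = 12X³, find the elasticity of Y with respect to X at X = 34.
Elasticity = 3

Elasticity = (dY/dX) · (X/Y)

dY/dX = 36·X²
At X = 34: dY/dX = 41616, Y = 471648

Elasticity = 41616 · (34 / 471648) = 3

Interpretation: for a small percentage change in X, the percentage change in Y is approximately 3.00 times as large.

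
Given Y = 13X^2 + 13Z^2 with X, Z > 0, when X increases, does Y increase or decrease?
Y increases

Taking the partial derivative:
∂Y/∂X = 26X

∂Y/∂X = 26X > 0 (assuming positive values)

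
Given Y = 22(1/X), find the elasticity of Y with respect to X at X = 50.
Elasticity = -1

Elasticity = (dY/dX) · (X/Y)

dY/dX = -22/X²
At X = 50: dY/dX = -11/1250, Y = 11/25

Elasticity = (-11/1250) · (50 / (11/25)) = -1

Interpretation: for a small percentage change in X, the percentage change in Y is approximately -1.00 times as large.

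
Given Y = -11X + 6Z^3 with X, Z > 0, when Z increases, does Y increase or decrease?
Y increases

Taking the partial derivative:
∂Y/∂Z = 18Z^2

∂Y/∂Z = 18Z^2 > 0 (assuming positive values)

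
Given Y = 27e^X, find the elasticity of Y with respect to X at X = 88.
Elasticity = 88

Elasticity = (dY/dX) · (X/Y)

dY/dX = 27·e^X
At X = 88: dY/dX = 27·e^88, Y = 27·e^88

Elasticity = (27·e^88) · (88 / (27·e^88)) = 88

Interpretation: for a small percentage change in X, the percentage change in Y is approximately 88.00 times as large.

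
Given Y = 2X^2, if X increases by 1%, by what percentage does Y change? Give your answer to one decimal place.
2.0%

For Y = 2X^2:
If X → X(1 + 0.01)
Then Y → Y · (1 + 0.01)^2
     = Y · 1.0201

Percentage change = ((1 + 0.01)^2 − 1) × 100% ≈ 2.0%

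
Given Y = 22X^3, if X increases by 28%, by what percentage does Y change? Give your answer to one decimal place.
109.7%

For Y = 22X^3:
If X → X(1 + 0.28)
Then Y → Y · (1 + 0.28)^3
     ≈ Y · 2.0972

Percentage change = ((1 + 0.28)^3 − 1) × 100% ≈ 109.7%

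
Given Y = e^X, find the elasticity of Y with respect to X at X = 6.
Elasticity = 6

Elasticity = (dY/dX) · (X/Y)

dY/dX = e^X
At X = 6: dY/dX = e^6, Y = e^6

Elasticity = (e^6) · (6 / (e^6)) = 6

Interpretation: for a small percentage change in X, the percentage change in Y is approximately 6.00 times as large.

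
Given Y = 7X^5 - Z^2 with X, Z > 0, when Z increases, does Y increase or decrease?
Y decreases

Taking the partial derivative:
∂Y/∂Z = -2Z

∂Y/∂Z = -2Z < 0 (assuming positive values)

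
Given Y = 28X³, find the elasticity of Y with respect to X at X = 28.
Elasticity = 3

Elasticity = (dY/dX) · (X/Y)

dY/dX = 84·X²
At X = 28: dY/dX = 65856, Y = 614656

Elasticity = 65856 · (28 / 614656) = 3

Interpretation: for a small percentage change in X, the percentage change in Y is approximately 3.00 times as large.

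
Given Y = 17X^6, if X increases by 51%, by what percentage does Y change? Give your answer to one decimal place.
1085.4%

For Y = 17X^6:
If X → X(1 + 0.51)
Then Y → Y · (1 + 0.51)^6
     ≈ Y · 11.8539

Percentage change = ((1 + 0.51)^6 − 1) × 100% ≈ 1085.4%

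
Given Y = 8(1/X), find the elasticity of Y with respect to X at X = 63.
Elasticity = -1

Elasticity = (dY/dX) · (X/Y)

dY/dX = -8/X²
At X = 63: dY/dX = -8/3969, Y = 8/63

Elasticity = (-8/3969) · (63 / (8/63)) = -1

Interpretation: for a small percentage change in X, the percentage change in Y is approximately -1.00 times as large.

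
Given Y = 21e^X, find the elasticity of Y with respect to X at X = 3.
Elasticity = 3

Elasticity = (dY/dX) · (X/Y)

dY/dX = 21·e^X
At X = 3: dY/dX = 21·e^3, Y = 21·e^3

Elasticity = (21·e^3) · (3 / (21·e^3)) = 3

Interpretation: for a small percentage change in X, the percentage change in Y is approximately 3.00 times as large.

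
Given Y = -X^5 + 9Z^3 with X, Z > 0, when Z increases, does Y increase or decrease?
Y increases

Taking the partial derivative:
∂Y/∂Z = 27Z^2

∂Y/∂Z = 27Z^2 > 0 (assuming positive values)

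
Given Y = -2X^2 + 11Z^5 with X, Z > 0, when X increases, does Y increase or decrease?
Y decreases

Taking the partial derivative:
∂Y/∂X = -4X

∂Y/∂X = -4X < 0 (assuming positive values)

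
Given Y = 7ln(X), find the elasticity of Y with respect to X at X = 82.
Elasticity = 1/ln(82) ≈ 0.2269

Elasticity = (dY/dX) · (X/Y)

dY/dX = 7/X
At X = 82: dY/dX = 7/82, Y = 7·ln(82)

Elasticity = (7/82) · (82 / (7·ln(82))) = 1/ln(82) ≈ 0.2269

Interpretation: for a small percentage change in X, the percentage change in Y is approximately 0.23 times as large.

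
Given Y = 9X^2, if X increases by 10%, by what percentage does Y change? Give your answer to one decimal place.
21.0%

For Y = 9X^2:
If X → X(1 + 0.1)
Then Y → Y · (1 + 0.1)^2
     = Y · 1.2100

Percentage change = ((1 + 0.1)^2 − 1) × 100% = 21.0%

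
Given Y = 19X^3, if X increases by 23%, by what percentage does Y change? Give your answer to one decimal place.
86.1%

For Y = 19X^3:
If X → X(1 + 0.23)
Then Y → Y · (1 + 0.23)^3
     ≈ Y · 1.8609

Percentage change = ((1 + 0.23)^3 − 1) × 100% ≈ 86.1%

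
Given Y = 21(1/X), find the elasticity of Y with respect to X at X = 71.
Elasticity = -1

Elasticity = (dY/dX) · (X/Y)

dY/dX = -21/X²
At X = 71: dY/dX = -21/5041, Y = 21/71

Elasticity = (-21/5041) · (71 / (21/71)) = -1

Interpretation: for a small percentage change in X, the percentage change in Y is approximately -1.00 times as large.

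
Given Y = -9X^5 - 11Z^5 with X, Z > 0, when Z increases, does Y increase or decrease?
Y decreases

Taking the partial derivative:
∂Y/∂Z = -55Z^4

∂Y/∂Z = -55Z^4 < 0 (assuming positive values)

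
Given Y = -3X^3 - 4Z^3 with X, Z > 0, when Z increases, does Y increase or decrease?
Y decreases

Taking the partial derivative:
∂Y/∂Z = -12Z^2

∂Y/∂Z = -12Z^2 < 0 (assuming positive values)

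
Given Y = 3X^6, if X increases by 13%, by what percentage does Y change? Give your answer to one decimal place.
108.2%

For Y = 3X^6:
If X → X(1 + 0.13)
Then Y → Y · (1 + 0.13)^6
     ≈ Y · 2.0820

Percentage change = ((1 + 0.13)^6 − 1) × 100% ≈ 108.2%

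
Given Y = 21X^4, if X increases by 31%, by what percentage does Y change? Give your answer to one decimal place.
194.5%

For Y = 21X^4:
If X → X(1 + 0.31)
Then Y → Y · (1 + 0.31)^4
     ≈ Y · 2.9450

Percentage change = ((1 + 0.31)^4 − 1) × 100% ≈ 194.5%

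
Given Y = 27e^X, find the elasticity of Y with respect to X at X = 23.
Elasticity = 23

Elasticity = (dY/dX) · (X/Y)

dY/dX = 27·e^X
At X = 23: dY/dX = 27·e^23, Y = 27·e^23

Elasticity = (27·e^23) · (23 / (27·e^23)) = 23

Interpretation: for a small percentage change in X, the percentage change in Y is approximately 23.00 times as large.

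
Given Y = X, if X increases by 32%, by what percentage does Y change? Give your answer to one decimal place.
32.0%

For Y = X:
If X → X(1 + 0.32)
Then Y → Y · (1 + 0.32)^1
     = Y · 1.3200

Percentage change = ((1 + 0.32)^1 − 1) × 100% = 32.0%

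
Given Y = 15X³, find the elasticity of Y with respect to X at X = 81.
Elasticity = 3

Elasticity = (dY/dX) · (X/Y)

dY/dX = 45·X²
At X = 81: dY/dX = 295245, Y = 7971615

Elasticity = 295245 · (81 / 7971615) = 3

Interpretation: for a small percentage change in X, the percentage change in Y is approximately 3.00 times as large.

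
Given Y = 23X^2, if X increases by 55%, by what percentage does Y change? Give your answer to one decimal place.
140.3%

For Y = 23X^2:
If X → X(1 + 0.55)
Then Y → Y · (1 + 0.55)^2
     = Y · 2.4025

Percentage change = ((1 + 0.55)^2 − 1) × 100% ≈ 140.3%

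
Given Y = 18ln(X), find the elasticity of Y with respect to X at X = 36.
Elasticity = 1/ln(36) ≈ 0.2791

Elasticity = (dY/dX) · (X/Y)

dY/dX = 18/X
At X = 36: dY/dX = 1/2, Y = 18·ln(36)

Elasticity = (1/2) · (36 / (18·ln(36))) = 1/ln(36) ≈ 0.2791

Interpretation: for a small percentage change in X, the percentage change in Y is approximately 0.28 times as large.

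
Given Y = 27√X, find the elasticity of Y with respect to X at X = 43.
Elasticity = 1/2

Elasticity = (dY/dX) · (X/Y)

dY/dX = 27/(2·√X)
At X = 43: dY/dX = 27·√43/86, Y = 27·√43

Elasticity = (27·√43/86) · (43 / (27·√43)) = 1/2

Interpretation: for a small percentage change in X, the percentage change in Y is approximately 0.50 times as large.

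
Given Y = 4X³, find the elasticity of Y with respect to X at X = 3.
Elasticity = 3

Elasticity = (dY/dX) · (X/Y)

dY/dX = 12·X²
At X = 3: dY/dX = 108, Y = 108

Elasticity = 108 · (3 / 108) = 3

Interpretation: for a small percentage change in X, the percentage change in Y is approximately 3.00 times as large.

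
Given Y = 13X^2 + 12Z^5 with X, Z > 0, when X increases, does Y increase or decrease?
Y increases

Taking the partial derivative:
∂Y/∂X = 26X

∂Y/∂X = 26X > 0 (assuming positive values)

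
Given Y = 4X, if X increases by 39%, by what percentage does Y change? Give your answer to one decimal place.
39.0%

For Y = 4X:
If X → X(1 + 0.39)
Then Y → Y · (1 + 0.39)^1
     = Y · 1.3900

Percentage change = ((1 + 0.39)^1 − 1) × 100% = 39.0%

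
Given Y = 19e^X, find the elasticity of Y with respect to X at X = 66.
Elasticity = 66

Elasticity = (dY/dX) · (X/Y)

dY/dX = 19·e^X
At X = 66: dY/dX = 19·e^66, Y = 19·e^66

Elasticity = (19·e^66) · (66 / (19·e^66)) = 66

Interpretation: for a small percentage change in X, the percentage change in Y is approximately 66.00 times as large.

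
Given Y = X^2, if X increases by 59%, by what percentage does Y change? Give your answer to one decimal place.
152.8%

For Y = X^2:
If X → X(1 + 0.59)
Then Y → Y · (1 + 0.59)^2
     = Y · 2.5281

Percentage change = ((1 + 0.59)^2 − 1) × 100% ≈ 152.8%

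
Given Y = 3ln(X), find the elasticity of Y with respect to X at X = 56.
Elasticity = 1/ln(56) ≈ 0.2484

Elasticity = (dY/dX) · (X/Y)

dY/dX = 3/X
At X = 56: dY/dX = 3/56, Y = 3·ln(56)

Elasticity = (3/56) · (56 / (3·ln(56))) = 1/ln(56) ≈ 0.2484

Interpretation: for a small percentage change in X, the percentage change in Y is approximately 0.25 times as large.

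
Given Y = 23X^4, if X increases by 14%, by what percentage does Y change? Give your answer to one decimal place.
68.9%

For Y = 23X^4:
If X → X(1 + 0.14)
Then Y → Y · (1 + 0.14)^4
     ≈ Y · 1.6890

Percentage change = ((1 + 0.14)^4 − 1) × 100% ≈ 68.9%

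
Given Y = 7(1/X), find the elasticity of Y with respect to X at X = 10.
Elasticity = -1

Elasticity = (dY/dX) · (X/Y)

dY/dX = -7/X²
At X = 10: dY/dX = -7/100, Y = 7/10

Elasticity = (-7/100) · (10 / (7/10)) = -1

Interpretation: for a small percentage change in X, the percentage change in Y is approximately -1.00 times as large.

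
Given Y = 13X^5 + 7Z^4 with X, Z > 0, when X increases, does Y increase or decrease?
Y increases

Taking the partial derivative:
∂Y/∂X = 65X^4

∂Y/∂X = 65X^4 > 0 (assuming positive values)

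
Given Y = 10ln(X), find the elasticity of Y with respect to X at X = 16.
Elasticity = 1/ln(16) ≈ 0.3607

Elasticity = (dY/dX) · (X/Y)

dY/dX = 10/X
At X = 16: dY/dX = 5/8, Y = 10·ln(16)

Elasticity = (5/8) · (16 / (10·ln(16))) = 1/ln(16) ≈ 0.3607

Interpretation: for a small percentage change in X, the percentage change in Y is approximately 0.36 times as large.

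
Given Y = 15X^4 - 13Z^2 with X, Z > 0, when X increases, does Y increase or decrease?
Y increases

Taking the partial derivative:
∂Y/∂X = 60X^3

∂Y/∂X = 60X^3 > 0 (assuming positive values)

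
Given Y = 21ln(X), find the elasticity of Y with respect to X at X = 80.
Elasticity = 1/ln(80) ≈ 0.2282

Elasticity = (dY/dX) · (X/Y)

dY/dX = 21/X
At X = 80: dY/dX = 21/80, Y = 21·ln(80)

Elasticity = (21/80) · (80 / (21·ln(80))) = 1/ln(80) ≈ 0.2282

Interpretation: for a small percentage change in X, the percentage change in Y is approximately 0.23 times as large.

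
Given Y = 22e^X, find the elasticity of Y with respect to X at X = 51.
Elasticity = 51

Elasticity = (dY/dX) · (X/Y)

dY/dX = 22·e^X
At X = 51: dY/dX = 22·e^51, Y = 22·e^51

Elasticity = (22·e^51) · (51 / (22·e^51)) = 51

Interpretation: for a small percentage change in X, the percentage change in Y is approximately 51.00 times as large.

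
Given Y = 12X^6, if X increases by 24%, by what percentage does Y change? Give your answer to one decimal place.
263.5%

For Y = 12X^6:
If X → X(1 + 0.24)
Then Y → Y · (1 + 0.24)^6
     ≈ Y · 3.6352

Percentage change = ((1 + 0.24)^6 − 1) × 100% ≈ 263.5%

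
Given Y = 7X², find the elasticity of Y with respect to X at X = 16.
Elasticity = 2

Elasticity = (dY/dX) · (X/Y)

dY/dX = 14·X
At X = 16: dY/dX = 224, Y = 1792

Elasticity = 224 · (16 / 1792) = 2

Interpretation: for a small percentage change in X, the percentage change in Y is approximately 2.00 times as large.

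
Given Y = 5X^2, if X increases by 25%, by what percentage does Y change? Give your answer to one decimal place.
56.3%

For Y = 5X^2:
If X → X(1 + 0.25)
Then Y → Y · (1 + 0.25)^2
     = Y · 1.5625

Percentage change = ((1 + 0.25)^2 − 1) × 100% ≈ 56.3%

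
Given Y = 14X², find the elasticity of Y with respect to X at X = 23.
Elasticity = 2

Elasticity = (dY/dX) · (X/Y)

dY/dX = 28·X
At X = 23: dY/dX = 644, Y = 7406

Elasticity = 644 · (23 / 7406) = 2

Interpretation: for a small percentage change in X, the percentage change in Y is approximately 2.00 times as large.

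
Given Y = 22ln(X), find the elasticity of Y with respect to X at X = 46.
Elasticity = 1/ln(46) ≈ 0.2612

Elasticity = (dY/dX) · (X/Y)

dY/dX = 22/X
At X = 46: dY/dX = 11/23, Y = 22·ln(46)

Elasticity = (11/23) · (46 / (22·ln(46))) = 1/ln(46) ≈ 0.2612

Interpretation: for a small percentage change in X, the percentage change in Y is approximately 0.26 times as large.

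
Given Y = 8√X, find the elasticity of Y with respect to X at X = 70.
Elasticity = 1/2

Elasticity = (dY/dX) · (X/Y)

dY/dX = 4/√X
At X = 70: dY/dX = 2·√70/35, Y = 8·√70

Elasticity = (2·√70/35) · (70 / (8·√70)) = 1/2

Interpretation: for a small percentage change in X, the percentage change in Y is approximately 0.50 times as large.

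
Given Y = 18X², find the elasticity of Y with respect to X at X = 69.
Elasticity = 2

Elasticity = (dY/dX) · (X/Y)

dY/dX = 36·X
At X = 69: dY/dX = 2484, Y = 85698

Elasticity = 2484 · (69 / 85698) = 2

Interpretation: for a small percentage change in X, the percentage change in Y is approximately 2.00 times as large.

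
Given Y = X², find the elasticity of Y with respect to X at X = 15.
Elasticity = 2

Elasticity = (dY/dX) · (X/Y)

dY/dX = 2·X
At X = 15: dY/dX = 30, Y = 225

Elasticity = 30 · (15 / 225) = 2

Interpretation: for a small percentage change in X, the percentage change in Y is approximately 2.00 times as large.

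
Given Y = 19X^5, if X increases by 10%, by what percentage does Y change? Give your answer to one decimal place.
61.1%

For Y = 19X^5:
If X → X(1 + 0.1)
Then Y → Y · (1 + 0.1)^5
     ≈ Y · 1.6105

Percentage change = ((1 + 0.1)^5 − 1) × 100% ≈ 61.1%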